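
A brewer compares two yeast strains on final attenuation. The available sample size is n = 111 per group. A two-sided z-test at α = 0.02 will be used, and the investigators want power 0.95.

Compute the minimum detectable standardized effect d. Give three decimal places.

Need Φ(δ − 2.326) = 0.95, so δ = 2.326 + 1.645 = 3.971.
(The second rejection-region term Φ(−δ − z_{α/2}) is negligible and dropped.)
δ = d·√(n/2) ⇒ d = δ/√(n/2) = 3.971/√(111/2) = 0.5331.

d ≈ 0.533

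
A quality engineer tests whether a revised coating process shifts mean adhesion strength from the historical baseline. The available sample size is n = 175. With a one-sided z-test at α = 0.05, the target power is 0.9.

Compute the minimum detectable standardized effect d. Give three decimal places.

d ≈ 0.221

Required noncentrality: δ = z_{0.05} + z_{0.10} = 1.645 + 1.282 = 2.926.
δ = d·√n ⇒ d = δ/√n = 2.926/√175 = 0.2212.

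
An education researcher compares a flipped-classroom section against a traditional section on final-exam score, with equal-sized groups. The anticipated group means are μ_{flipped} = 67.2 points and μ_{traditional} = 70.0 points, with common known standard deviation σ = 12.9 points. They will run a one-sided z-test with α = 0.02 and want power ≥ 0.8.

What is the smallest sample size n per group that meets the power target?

n = 356 per group

Standardized effect: d = |μ_{flipped} − μ_{traditional}| / σ = |67.2 − 70.0| / 12.9 = 0.2171
Set Φ(δ − 2.054) = 0.8; then δ − 2.054 = Φ⁻¹(0.8) = 0.842, giving δ = 2.895.
δ = d·√(n/2) ⇒ n = 2(δ/d)² = 2 × (2.895 / 0.2171)² = 355.88.
Round up to the next whole unit.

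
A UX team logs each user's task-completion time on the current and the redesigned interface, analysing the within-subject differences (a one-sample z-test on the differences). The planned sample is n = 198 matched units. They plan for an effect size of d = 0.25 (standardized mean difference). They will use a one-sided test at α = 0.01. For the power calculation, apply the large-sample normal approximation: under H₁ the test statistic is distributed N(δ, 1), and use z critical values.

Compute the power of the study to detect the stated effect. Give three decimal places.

Noncentrality parameter: δ = d·√n = 0.25 × √198 = 3.5178
Critical value for a one-sided test at α = 0.01: z_α = 2.326.
Power = P(Z > 2.326 − δ) = Φ(1.191) = 0.8833.

Power ≈ 0.883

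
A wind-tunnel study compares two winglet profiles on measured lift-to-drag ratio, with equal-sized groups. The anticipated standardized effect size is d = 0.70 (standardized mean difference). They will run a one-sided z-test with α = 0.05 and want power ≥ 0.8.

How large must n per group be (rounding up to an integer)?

Set Φ(δ − 1.645) = 0.8; then δ − 1.645 = Φ⁻¹(0.8) = 0.842, giving δ = 2.486.
δ = d·√(n/2) ⇒ n = 2(δ/d)² = 2 × (2.486 / 0.70)² = 25.23.
Round up to the next whole unit.

n = 26 per group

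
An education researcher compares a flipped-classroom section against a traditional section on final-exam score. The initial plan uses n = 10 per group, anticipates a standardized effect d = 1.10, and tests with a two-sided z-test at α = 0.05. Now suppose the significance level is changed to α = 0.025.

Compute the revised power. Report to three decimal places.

δ = d·√(n/2) = 1.10 × √(10/2) = 2.4597 (unchanged). New critical value: z_{0.0125} = 2.241.
Revised power = Φ(δ − 2.241) + Φ(−δ − 2.241) = Φ(0.218) + Φ(-4.701) = 0.5864 + 0.0000 = 0.5864.

Power ≈ 0.586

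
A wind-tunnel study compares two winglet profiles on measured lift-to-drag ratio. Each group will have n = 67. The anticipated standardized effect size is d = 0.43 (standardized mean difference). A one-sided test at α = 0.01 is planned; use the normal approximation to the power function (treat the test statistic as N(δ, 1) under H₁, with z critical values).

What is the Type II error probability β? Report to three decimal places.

Noncentrality parameter: δ = d·√(n/2) = 0.43 × √(67/2) = 2.4888
One-sided α = 0.01 → critical value z_{0.01} = 2.326.
Power = Φ(δ − 2.326) = Φ(0.162) = 0.5645.
Type II error: β = 1 − power = 1 − 0.5645 = 0.4355.

β ≈ 0.435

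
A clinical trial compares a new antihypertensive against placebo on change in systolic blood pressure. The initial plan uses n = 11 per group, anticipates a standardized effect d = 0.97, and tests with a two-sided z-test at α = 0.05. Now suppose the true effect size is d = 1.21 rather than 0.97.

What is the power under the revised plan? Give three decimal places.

Power ≈ 0.810

With d = 1.21: δ = d·√(n/2) = 1.21 × √(11/2) = 2.8377. Critical value z_{0.025} = 1.960.
Revised power = Φ(δ − 1.960) + Φ(−δ − 1.960) = Φ(0.878) + Φ(-4.798) = 0.8100 + 0.0000 = 0.8100.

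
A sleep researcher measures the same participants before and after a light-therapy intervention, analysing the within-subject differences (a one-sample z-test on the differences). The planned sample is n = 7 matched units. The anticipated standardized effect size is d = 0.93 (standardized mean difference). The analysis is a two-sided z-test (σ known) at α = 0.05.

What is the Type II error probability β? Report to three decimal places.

β ≈ 0.308

Noncentrality parameter: δ = d·√n = 0.93 × √7 = 2.4605
Two-sided α = 0.05 → critical value z_{0.025} = 1.960.
Power = Φ(δ − 1.960) + Φ(−δ − 1.960) = Φ(0.501) + Φ(-4.421) = 0.6917 + 0.0000 = 0.6917.
Type II error: β = 1 − power = 1 − 0.6917 = 0.3083.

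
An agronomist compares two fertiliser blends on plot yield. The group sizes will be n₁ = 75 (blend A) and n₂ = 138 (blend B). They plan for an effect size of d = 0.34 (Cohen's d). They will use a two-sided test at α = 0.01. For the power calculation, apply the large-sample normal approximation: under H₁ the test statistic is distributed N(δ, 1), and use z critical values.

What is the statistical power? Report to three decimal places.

Power ≈ 0.418

Noncentrality parameter: λ = d / √(1/n₁ + 1/n₂) = 0.34 / √(1/75 + 1/138) = 2.3701
Two-sided α = 0.01 → critical value z_{0.005} = 2.576.
Power = Φ(λ − 2.576) + Φ(−λ − 2.576) = Φ(-0.206) + Φ(-4.946) = 0.4185 + 0.0000 = 0.4185.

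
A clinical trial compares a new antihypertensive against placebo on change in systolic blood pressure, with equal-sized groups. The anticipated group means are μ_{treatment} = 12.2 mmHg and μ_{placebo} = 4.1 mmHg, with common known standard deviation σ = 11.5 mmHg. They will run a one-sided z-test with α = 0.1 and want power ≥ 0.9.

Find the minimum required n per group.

n = 27 per group

Standardized effect: d = |μ_{treatment} − μ_{placebo}| / σ = |12.2 − 4.1| / 11.5 = 0.7043
Set Φ(δ − 1.282) = 0.9; then δ − 1.282 = Φ⁻¹(0.9) = 1.282, giving δ = 2.563.
δ = d·√(n/2) ⇒ n = 2(δ/d)² = 2 × (2.563 / 0.7043)² = 26.48.
Round up to the next whole unit.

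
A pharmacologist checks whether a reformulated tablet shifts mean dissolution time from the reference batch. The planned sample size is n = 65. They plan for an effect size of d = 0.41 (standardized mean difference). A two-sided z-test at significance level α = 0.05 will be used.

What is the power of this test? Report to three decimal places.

Power ≈ 0.911

Noncentrality parameter: δ = d·√n = 0.41 × √65 = 3.3055
Critical value for a two-sided test at α = 0.05: z_{α/2} = 1.960.
Power = Φ(δ − 1.960) + Φ(−δ − 1.960) = Φ(1.346) + Φ(-5.265) = 0.9108 + 0.0000 = 0.9108.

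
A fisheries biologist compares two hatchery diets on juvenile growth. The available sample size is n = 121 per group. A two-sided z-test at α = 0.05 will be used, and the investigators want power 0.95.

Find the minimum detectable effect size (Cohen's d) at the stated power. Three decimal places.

Required noncentrality: δ = z_{0.025} + z_{0.05} = 1.960 + 1.645 = 3.605.
(The second rejection-region term Φ(−δ − z_{α/2}) is negligible and dropped.)
δ = d·√(n/2) ⇒ d = δ/√(n/2) = 3.605/√(121/2) = 0.4635.

d ≈ 0.463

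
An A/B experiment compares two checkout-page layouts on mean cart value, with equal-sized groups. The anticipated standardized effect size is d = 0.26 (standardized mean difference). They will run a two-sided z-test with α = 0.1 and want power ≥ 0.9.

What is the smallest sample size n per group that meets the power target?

Set Φ(δ − 1.645) = 0.9; then δ − 1.645 = Φ⁻¹(0.9) = 1.282, giving δ = 2.926.
(Ignoring the negligible lower-tail rejection probability gives the usual closed-form inversion.)
δ = d·√(n/2) ⇒ n = 2(δ/d)² = 2 × (2.926 / 0.26)² = 253.37.
Rounding up, n = 254 per group.

n = 254 per group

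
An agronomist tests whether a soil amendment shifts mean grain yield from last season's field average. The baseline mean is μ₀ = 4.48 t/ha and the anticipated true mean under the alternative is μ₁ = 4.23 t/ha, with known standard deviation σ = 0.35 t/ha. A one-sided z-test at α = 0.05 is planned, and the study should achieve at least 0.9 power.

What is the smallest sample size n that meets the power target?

Standardized effect: d = |μ₁ − μ₀| / σ = |4.23 − 4.48| / 0.35 = 0.7143
For power 0.9 need Φ(δ − z_{0.05}) = 0.9, so δ = z_{0.05} + z_{0.10} = 1.645 + 1.282 = 2.926.
δ = d·√n ⇒ n = (δ/d)² = (2.926 / 0.7143)² = 16.79.
Rounding up, n = 17.

n = 17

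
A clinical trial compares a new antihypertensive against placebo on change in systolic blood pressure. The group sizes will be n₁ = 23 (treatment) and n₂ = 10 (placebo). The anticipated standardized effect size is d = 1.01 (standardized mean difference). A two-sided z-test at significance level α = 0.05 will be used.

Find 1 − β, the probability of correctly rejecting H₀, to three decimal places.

Power ≈ 0.760

Noncentrality parameter: δ = d / √(1/n₁ + 1/n₂) = 1.01 / √(1/23 + 1/10) = 2.6664
Critical value for a two-sided test at α = 0.05: z_{α/2} = 1.960.
Power = Φ(δ − 1.960) + Φ(−δ − 1.960) = Φ(0.706) + Φ(-4.626) = 0.7600 + 0.0000 = 0.7600.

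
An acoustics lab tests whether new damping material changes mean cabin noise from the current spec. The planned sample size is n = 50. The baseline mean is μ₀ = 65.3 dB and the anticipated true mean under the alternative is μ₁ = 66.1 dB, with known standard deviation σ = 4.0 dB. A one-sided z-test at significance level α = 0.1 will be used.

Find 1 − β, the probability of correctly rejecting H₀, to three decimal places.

Standardized effect: d = |μ₁ − μ₀| / σ = |66.1 − 65.3| / 4.0 = 0.2000
Noncentrality parameter: δ = d·√n = 0.2000 × √50 = 1.4142
One-sided α = 0.1 → critical value z_{0.1} = 1.282.
Power = P(Z > 1.282 − δ) = Φ(0.133) = 0.5528.

Power ≈ 0.553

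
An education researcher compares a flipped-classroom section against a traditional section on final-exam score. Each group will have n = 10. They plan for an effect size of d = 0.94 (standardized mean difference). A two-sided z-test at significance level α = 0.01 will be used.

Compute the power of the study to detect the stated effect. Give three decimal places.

Power ≈ 0.318

Noncentrality parameter: δ = d·√(n/2) = 0.94 × √(10/2) = 2.1019
Critical value for a two-sided test at α = 0.01: z_{α/2} = 2.576.
Power = Φ(δ − 2.576) + Φ(−δ − 2.576) = Φ(-0.474) + Φ(-4.678) = 0.3178 + 0.0000 = 0.3178.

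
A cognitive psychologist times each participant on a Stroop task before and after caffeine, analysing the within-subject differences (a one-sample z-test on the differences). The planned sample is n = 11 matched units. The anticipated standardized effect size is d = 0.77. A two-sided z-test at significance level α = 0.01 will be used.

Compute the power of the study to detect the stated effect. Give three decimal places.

Noncentrality parameter: δ = d·√n = 0.77 × √11 = 2.5538
Two-sided α = 0.01 → critical value z_{0.005} = 2.576.
Power = Φ(δ − 2.576) + Φ(−δ − 2.576) = Φ(-0.022) + Φ(-5.130) = 0.4912 + 0.0000 = 0.4912.

Power ≈ 0.491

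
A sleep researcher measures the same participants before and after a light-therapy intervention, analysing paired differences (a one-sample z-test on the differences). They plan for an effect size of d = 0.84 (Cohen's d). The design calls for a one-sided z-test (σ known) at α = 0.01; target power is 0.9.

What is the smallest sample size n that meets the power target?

For power 0.9 need Φ(δ − z_{0.01}) = 0.9, so δ = z_{0.01} + z_{0.10} = 2.326 + 1.282 = 3.608.
δ = d·√n ⇒ n = (δ/d)² = (3.608 / 0.84)² = 18.45.
Rounding up, n = 19.

n = 19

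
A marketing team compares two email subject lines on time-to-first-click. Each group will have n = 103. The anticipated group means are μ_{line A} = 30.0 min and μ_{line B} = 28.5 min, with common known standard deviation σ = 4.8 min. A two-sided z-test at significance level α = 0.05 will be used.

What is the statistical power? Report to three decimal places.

Power ≈ 0.611

Standardized effect: d = |μ_{line A} − μ_{line B}| / σ = |30.0 − 28.5| / 4.8 = 0.3125
Noncentrality parameter: δ = d·√(n/2) = 0.3125 × √(103/2) = 2.2426
Two-sided α = 0.05 → critical value z_{0.025} = 1.960.
Power = Φ(δ − 1.960) + Φ(−δ − 1.960) = Φ(0.283) + Φ(-4.203) = 0.6113 + 0.0000 = 0.6113.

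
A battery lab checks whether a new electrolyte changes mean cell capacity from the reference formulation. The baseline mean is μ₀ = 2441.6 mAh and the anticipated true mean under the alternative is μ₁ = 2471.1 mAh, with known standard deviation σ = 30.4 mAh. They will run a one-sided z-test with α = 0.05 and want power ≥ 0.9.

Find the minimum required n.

n = 10

Standardized effect: d = |μ₁ − μ₀| / σ = |2471.1 − 2441.6| / 30.4 = 0.9704
For power 0.9 need Φ(δ − z_{0.05}) = 0.9, so δ = z_{0.05} + z_{0.10} = 1.645 + 1.282 = 2.926.
δ = d·√n ⇒ n = (δ/d)² = (2.926 / 0.9704)² = 9.09.
Round up to the next whole unit.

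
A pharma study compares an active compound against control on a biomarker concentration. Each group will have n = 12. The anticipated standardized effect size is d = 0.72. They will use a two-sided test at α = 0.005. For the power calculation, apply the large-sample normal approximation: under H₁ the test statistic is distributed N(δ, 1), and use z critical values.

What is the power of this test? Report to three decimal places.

Noncentrality parameter: δ = d·√(n/2) = 0.72 × √(12/2) = 1.7636
Two-sided α = 0.005 → critical value z_{0.0025} = 2.807.
Power = Φ(δ − 2.807) + Φ(−δ − 2.807) = Φ(-1.043) + Φ(-4.571) = 0.1484 + 0.0000 = 0.1484.

Power ≈ 0.148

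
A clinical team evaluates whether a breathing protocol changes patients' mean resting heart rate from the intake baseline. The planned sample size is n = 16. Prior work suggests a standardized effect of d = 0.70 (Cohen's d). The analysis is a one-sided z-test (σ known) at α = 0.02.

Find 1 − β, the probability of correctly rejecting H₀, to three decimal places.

Power ≈ 0.772

Noncentrality parameter: δ = d·√n = 0.70 × √16 = 2.8000
Critical value for a one-sided test at α = 0.02: z_α = 2.054.
Power = P(Z > 2.054 − δ) = Φ(0.746) = 0.7722.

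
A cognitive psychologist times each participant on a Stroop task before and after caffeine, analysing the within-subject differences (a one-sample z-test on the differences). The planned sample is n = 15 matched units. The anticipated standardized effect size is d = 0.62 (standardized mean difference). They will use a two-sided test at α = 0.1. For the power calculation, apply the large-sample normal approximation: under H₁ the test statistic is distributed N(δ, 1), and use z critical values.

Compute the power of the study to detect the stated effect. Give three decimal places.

Power ≈ 0.775

Noncentrality parameter: δ = d·√n = 0.62 × √15 = 2.4012
Two-sided α = 0.1 → critical value z_{0.05} = 1.645.
Power = Φ(δ − 1.645) + Φ(−δ − 1.645) = Φ(0.756) + Φ(-4.046) = 0.7753 + 0.0000 = 0.7753.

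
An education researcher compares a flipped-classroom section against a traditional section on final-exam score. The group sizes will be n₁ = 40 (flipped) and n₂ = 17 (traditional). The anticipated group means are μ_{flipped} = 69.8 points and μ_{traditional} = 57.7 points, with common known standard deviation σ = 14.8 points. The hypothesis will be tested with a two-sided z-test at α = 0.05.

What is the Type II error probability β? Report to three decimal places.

Standardized effect: d = |μ_{flipped} − μ_{traditional}| / σ = |69.8 − 57.7| / 14.8 = 0.8176
Noncentrality parameter: δ = d / √(1/n₁ + 1/n₂) = 0.8176 / √(1/40 + 1/17) = 2.8238
Critical value for a two-sided test at α = 0.05: z_{α/2} = 1.960.
Power = Φ(δ − 1.960) + Φ(−δ − 1.960) = Φ(0.864) + Φ(-4.784) = 0.8062 + 0.0000 = 0.8062.
Type II error: β = 1 − power = 1 − 0.8062 = 0.1938.

β ≈ 0.194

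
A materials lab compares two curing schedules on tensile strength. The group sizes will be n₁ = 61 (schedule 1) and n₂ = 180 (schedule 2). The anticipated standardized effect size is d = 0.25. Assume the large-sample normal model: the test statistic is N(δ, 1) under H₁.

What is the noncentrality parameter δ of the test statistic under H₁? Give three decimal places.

δ ≈ 1.687

δ = d / √(1/n₁ + 1/n₂) = 0.25 / √(1/61 + 1/180) = 1.6875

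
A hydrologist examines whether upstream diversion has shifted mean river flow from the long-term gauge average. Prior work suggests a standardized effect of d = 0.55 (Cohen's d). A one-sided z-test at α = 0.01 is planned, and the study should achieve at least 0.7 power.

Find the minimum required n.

n = 27

Set Φ(δ − 2.326) = 0.7; then δ − 2.326 = Φ⁻¹(0.7) = 0.524, giving δ = 2.851.
δ = d·√n ⇒ n = (δ/d)² = (2.851 / 0.55)² = 26.87.
Round up to the next whole unit.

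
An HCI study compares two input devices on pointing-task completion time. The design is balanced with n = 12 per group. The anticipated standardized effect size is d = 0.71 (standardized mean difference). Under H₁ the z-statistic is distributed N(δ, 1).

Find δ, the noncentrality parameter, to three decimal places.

δ ≈ 1.739

δ = d·√(n/2) = 0.71 × √(12/2) = 1.7391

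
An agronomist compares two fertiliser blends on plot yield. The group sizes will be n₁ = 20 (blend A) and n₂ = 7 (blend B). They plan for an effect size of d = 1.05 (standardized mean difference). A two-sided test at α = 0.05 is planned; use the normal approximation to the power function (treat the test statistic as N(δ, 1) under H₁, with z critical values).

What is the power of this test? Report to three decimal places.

Power ≈ 0.667

Noncentrality parameter: δ = d / √(1/n₁ + 1/n₂) = 1.05 / √(1/20 + 1/7) = 2.3910
Two-sided α = 0.05 → critical value z_{0.025} = 1.960.
Power = Φ(δ − 1.960) + Φ(−δ − 1.960) = Φ(0.431) + Φ(-4.351) = 0.6668 + 0.0000 = 0.6668.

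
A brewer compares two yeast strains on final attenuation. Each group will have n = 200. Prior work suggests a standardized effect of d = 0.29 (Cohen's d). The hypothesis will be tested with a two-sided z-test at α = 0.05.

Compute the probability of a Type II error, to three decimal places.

Noncentrality parameter: δ = d·√(n/2) = 0.29 × √(200/2) = 2.9000
Two-sided α = 0.05 → critical value z_{0.025} = 1.960.
Power = Φ(δ − 1.960) + Φ(−δ − 1.960) = Φ(0.940) + Φ(-4.860) = 0.8264 + 0.0000 = 0.8264.
Type II error: β = 1 − power = 1 − 0.8264 = 0.1736.

β ≈ 0.174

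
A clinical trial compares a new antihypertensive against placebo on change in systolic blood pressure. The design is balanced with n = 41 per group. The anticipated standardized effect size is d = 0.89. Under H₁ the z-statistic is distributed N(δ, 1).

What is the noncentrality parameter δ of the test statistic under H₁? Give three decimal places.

δ = d·√(n/2) = 0.89 × √(41/2) = 4.0296

δ ≈ 4.030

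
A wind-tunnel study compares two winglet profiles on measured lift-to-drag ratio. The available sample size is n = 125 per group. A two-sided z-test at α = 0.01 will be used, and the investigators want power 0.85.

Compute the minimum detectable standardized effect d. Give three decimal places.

d ≈ 0.457

Required noncentrality: δ = z_{0.005} + z_{0.15} = 2.576 + 1.036 = 3.612.
(The second rejection-region term Φ(−δ − z_{α/2}) is negligible and dropped.)
δ = d·√(n/2) ⇒ d = δ/√(n/2) = 3.612/√(125/2) = 0.4569.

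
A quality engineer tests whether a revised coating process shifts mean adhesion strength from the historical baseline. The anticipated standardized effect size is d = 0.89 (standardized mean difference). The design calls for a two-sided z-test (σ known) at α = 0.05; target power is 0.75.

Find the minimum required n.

n = 9

Set Φ(δ − 1.960) = 0.75; then δ − 1.960 = Φ⁻¹(0.75) = 0.674, giving δ = 2.634.
(The Φ(−δ − z_{α/2}) term is vanishingly small for δ > 0 and is dropped in the standard sample-size formula.)
δ = d·√n ⇒ n = (δ/d)² = (2.634 / 0.89)² = 8.76.
Rounding up, n = 9.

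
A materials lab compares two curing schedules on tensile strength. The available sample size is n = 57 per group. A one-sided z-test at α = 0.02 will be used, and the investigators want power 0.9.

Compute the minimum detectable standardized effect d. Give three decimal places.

d ≈ 0.625

Need Φ(δ − 2.054) = 0.9, so δ = 2.054 + 1.282 = 3.335.
δ = d·√(n/2) ⇒ d = δ/√(n/2) = 3.335/√(57/2) = 0.6248.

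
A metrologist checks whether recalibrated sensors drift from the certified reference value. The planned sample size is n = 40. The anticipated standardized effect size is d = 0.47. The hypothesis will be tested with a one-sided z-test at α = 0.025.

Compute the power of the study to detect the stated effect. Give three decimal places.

Noncentrality parameter: δ = d·√n = 0.47 × √40 = 2.9725
One-sided α = 0.025 → critical value z_{0.025} = 1.960.
Power = P(Z > 1.960 − δ) = Φ(1.013) = 0.8444.

Power ≈ 0.844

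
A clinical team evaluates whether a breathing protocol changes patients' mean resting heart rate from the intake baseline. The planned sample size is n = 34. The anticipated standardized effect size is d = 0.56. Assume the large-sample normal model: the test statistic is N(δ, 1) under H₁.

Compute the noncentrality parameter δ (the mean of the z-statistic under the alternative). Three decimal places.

δ ≈ 3.265

δ = d·√n = 0.56 × √34 = 3.2653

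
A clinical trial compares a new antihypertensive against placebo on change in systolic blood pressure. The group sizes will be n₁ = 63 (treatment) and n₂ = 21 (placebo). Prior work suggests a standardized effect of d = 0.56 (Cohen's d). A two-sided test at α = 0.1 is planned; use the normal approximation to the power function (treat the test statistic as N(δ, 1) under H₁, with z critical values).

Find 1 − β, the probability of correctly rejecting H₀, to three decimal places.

Noncentrality parameter: δ = d / √(1/n₁ + 1/n₂) = 0.56 / √(1/63 + 1/21) = 2.2224
Two-sided α = 0.1 → critical value z_{0.05} = 1.645.
Power = Φ(δ − 1.645) + Φ(−δ − 1.645) = Φ(0.578) + Φ(-3.867) = 0.7182 + 0.0001 = 0.7183.

Power ≈ 0.718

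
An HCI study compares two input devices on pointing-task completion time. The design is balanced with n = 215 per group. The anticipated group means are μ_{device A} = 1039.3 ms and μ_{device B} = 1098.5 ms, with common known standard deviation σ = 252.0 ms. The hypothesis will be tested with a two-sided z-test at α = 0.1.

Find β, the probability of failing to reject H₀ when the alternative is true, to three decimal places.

β ≈ 0.214

Standardized effect: d = |μ_{device A} − μ_{device B}| / σ = |1039.3 − 1098.5| / 252.0 = 0.2349
Noncentrality parameter: δ = d·√(n/2) = 0.2349 × √(215/2) = 2.4357
Critical value for a two-sided test at α = 0.1: z_{α/2} = 1.645.
Power = Φ(δ − 1.645) + Φ(−δ − 1.645) = Φ(0.791) + Φ(-4.081) = 0.7855 + 0.0000 = 0.7855.
Type II error: β = 1 − power = 1 − 0.7855 = 0.2145.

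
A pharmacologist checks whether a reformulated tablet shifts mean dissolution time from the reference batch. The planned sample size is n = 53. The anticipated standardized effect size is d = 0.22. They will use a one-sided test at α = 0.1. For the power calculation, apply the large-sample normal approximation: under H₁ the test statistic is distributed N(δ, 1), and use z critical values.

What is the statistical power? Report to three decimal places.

Power ≈ 0.626

Noncentrality parameter: δ = d·√n = 0.22 × √53 = 1.6016
Critical value for a one-sided test at α = 0.1: z_α = 1.282.
Power = P(Z > 1.282 − δ) = Φ(0.320) = 0.6255.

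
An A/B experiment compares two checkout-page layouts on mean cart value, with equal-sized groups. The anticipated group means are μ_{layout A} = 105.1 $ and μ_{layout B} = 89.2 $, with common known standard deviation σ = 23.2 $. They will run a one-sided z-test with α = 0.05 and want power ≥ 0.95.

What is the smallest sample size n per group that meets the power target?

Standardized effect: d = |μ_{layout A} − μ_{layout B}| / σ = |105.1 − 89.2| / 23.2 = 0.6853
For power 0.95 need Φ(δ − z_{0.05}) = 0.95, so δ = z_{0.05} + z_{0.05} = 1.645 + 1.645 = 3.290.
δ = d·√(n/2) ⇒ n = 2(δ/d)² = 2 × (3.290 / 0.6853)² = 46.08.
Rounding up, n = 47 per group.

n = 47 per group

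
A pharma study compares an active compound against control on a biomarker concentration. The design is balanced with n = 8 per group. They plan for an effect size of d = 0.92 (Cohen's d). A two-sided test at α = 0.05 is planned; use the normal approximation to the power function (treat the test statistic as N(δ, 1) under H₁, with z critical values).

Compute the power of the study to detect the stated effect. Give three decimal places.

Power ≈ 0.452

Noncentrality parameter: δ = d·√(n/2) = 0.92 × √(8/2) = 1.8400
Two-sided α = 0.05 → critical value z_{0.025} = 1.960.
Power = Φ(δ − 1.960) + Φ(−δ − 1.960) = Φ(-0.120) + Φ(-3.800) = 0.4523 + 0.0001 = 0.4523.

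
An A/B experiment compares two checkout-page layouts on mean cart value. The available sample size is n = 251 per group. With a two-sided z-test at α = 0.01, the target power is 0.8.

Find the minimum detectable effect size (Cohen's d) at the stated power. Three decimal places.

Need Φ(δ − 2.576) = 0.8, so δ = 2.576 + 0.842 = 3.417.
(Lower-tail contribution to power is negligible for δ > 0.)
δ = d·√(n/2) ⇒ d = δ/√(n/2) = 3.417/√(251/2) = 0.3051.

d ≈ 0.305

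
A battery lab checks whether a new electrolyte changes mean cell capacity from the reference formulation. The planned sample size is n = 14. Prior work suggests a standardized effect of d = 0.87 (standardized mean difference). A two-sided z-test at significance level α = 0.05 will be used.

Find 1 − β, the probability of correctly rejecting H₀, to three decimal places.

Power ≈ 0.902

Noncentrality parameter: δ = d·√n = 0.87 × √14 = 3.2552
Two-sided α = 0.05 → critical value z_{0.025} = 1.960.
Power = Φ(δ − 1.960) + Φ(−δ − 1.960) = Φ(1.295) + Φ(-5.215) = 0.9024 + 0.0000 = 0.9024.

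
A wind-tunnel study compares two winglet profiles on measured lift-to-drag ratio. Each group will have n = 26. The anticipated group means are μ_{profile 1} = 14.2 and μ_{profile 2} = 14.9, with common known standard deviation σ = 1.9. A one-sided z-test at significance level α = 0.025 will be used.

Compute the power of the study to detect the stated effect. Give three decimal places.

Power ≈ 0.264

Standardized effect: d = |μ_{profile 1} − μ_{profile 2}| / σ = |14.2 − 14.9| / 1.9 = 0.3684
Noncentrality parameter: δ = d·√(n/2) = 0.3684 × √(26/2) = 1.3284
One-sided α = 0.025 → critical value z_{0.025} = 1.960.
Power = P(Z > 1.960 − δ) = Φ(-0.632) = 0.2638.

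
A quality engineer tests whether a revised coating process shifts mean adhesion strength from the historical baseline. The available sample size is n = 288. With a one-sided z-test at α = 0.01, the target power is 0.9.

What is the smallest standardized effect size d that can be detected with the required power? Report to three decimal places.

Need Φ(δ − 2.326) = 0.9, so δ = 2.326 + 1.282 = 3.608.
δ = d·√n ⇒ d = δ/√n = 3.608/√288 = 0.2126.

d ≈ 0.213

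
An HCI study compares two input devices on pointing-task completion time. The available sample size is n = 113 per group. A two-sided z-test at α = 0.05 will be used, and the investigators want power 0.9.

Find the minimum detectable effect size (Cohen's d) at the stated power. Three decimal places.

d ≈ 0.431

Need Φ(δ − 1.960) = 0.9, so δ = 1.960 + 1.282 = 3.242.
(The second rejection-region term Φ(−δ − z_{α/2}) is negligible and dropped.)
δ = d·√(n/2) ⇒ d = δ/√(n/2) = 3.242/√(113/2) = 0.4312.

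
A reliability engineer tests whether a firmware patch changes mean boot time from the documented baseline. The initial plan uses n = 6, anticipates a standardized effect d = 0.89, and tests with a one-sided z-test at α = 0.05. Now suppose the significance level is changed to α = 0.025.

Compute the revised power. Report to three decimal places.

δ = d·√n = 0.89 × √6 = 2.1800 (unchanged). New critical value: z_{0.025} = 1.960.
Revised power = Φ(δ − 1.960) = Φ(0.220) = 0.5871.

Power ≈ 0.587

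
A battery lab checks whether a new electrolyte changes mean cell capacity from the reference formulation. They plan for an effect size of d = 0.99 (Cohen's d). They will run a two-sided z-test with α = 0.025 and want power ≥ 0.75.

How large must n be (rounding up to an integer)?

n = 9

For power 0.75 need Φ(δ − z_{0.0125}) = 0.75, so δ = z_{0.0125} + z_{0.25} = 2.241 + 0.674 = 2.916.
(For δ > 0 the lower-tail rejection region contributes negligibly to power, so the one-term inversion is standard.)
δ = d·√n ⇒ n = (δ/d)² = (2.916 / 0.99)² = 8.68.
Round up to the next whole unit.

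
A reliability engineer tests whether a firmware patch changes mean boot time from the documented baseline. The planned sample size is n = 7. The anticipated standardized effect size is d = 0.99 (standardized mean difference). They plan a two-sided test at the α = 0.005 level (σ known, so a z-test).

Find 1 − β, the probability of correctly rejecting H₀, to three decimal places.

Noncentrality parameter: δ = d·√n = 0.99 × √7 = 2.6193
Two-sided α = 0.005 → critical value z_{0.0025} = 2.807.
Power = Φ(δ − 2.807) + Φ(−δ − 2.807) = Φ(-0.188) + Φ(-5.426) = 0.4255 + 0.0000 = 0.4255.

Power ≈ 0.426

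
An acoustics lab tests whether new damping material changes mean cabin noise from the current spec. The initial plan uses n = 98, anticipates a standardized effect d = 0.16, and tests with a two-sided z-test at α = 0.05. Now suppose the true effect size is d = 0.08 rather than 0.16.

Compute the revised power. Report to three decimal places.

With d = 0.08: δ = d·√n = 0.08 × √98 = 0.7920. Critical value z_{0.025} = 1.960.
Revised power = Φ(δ − 1.960) + Φ(−δ − 1.960) = Φ(-1.168) + Φ(-2.752) = 0.1214 + 0.0030 = 0.1244.

Power ≈ 0.124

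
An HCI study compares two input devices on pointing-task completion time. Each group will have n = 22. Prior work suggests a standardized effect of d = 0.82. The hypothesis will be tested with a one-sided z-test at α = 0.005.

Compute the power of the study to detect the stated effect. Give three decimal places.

Noncentrality parameter: δ = d·√(n/2) = 0.82 × √(22/2) = 2.7196
Critical value for a one-sided test at α = 0.005: z_α = 2.576.
Power = P(Z > 2.576 − δ) = Φ(0.144) = 0.5572.

Power ≈ 0.557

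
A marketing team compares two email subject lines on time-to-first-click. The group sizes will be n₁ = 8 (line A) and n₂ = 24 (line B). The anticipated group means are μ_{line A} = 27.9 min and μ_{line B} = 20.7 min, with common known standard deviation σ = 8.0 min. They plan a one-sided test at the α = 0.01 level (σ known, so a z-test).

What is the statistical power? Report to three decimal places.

Power ≈ 0.452

Standardized effect: d = |μ_{line A} − μ_{line B}| / σ = |27.9 − 20.7| / 8.0 = 0.9000
Noncentrality parameter: δ = d / √(1/n₁ + 1/n₂) = 0.9000 / √(1/8 + 1/24) = 2.2045
Critical value for a one-sided test at α = 0.01: z_α = 2.326.
Power = P(Z > 2.326 − δ) = Φ(-0.122) = 0.4515.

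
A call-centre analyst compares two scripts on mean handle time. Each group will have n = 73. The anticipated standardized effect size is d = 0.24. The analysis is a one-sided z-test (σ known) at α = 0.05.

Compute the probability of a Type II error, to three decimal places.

β ≈ 0.577

Noncentrality parameter: δ = d·√(n/2) = 0.24 × √(73/2) = 1.4500
One-sided α = 0.05 → critical value z_{0.05} = 1.645.
Power = Φ(δ − 1.645) = Φ(-0.195) = 0.4227.
Type II error: β = 1 − power = 1 − 0.4227 = 0.5773.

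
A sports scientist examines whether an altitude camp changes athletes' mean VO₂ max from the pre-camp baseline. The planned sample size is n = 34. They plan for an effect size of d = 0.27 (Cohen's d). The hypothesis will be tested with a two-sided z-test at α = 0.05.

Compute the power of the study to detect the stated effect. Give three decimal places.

Noncentrality parameter: δ = d·√n = 0.27 × √34 = 1.5744
Critical value for a two-sided test at α = 0.05: z_{α/2} = 1.960.
Power = Φ(δ − 1.960) + Φ(−δ − 1.960) = Φ(-0.386) + Φ(-3.534) = 0.3499 + 0.0002 = 0.3501.

Power ≈ 0.350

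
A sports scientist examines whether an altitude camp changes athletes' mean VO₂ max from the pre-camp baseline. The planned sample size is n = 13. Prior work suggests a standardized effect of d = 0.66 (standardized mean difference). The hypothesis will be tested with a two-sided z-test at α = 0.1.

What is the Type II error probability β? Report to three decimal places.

β ≈ 0.231

Noncentrality parameter: δ = d·√n = 0.66 × √13 = 2.3797
Critical value for a two-sided test at α = 0.1: z_{α/2} = 1.645.
Power = Φ(δ − 1.645) + Φ(−δ − 1.645) = Φ(0.735) + Φ(-4.025) = 0.7688 + 0.0000 = 0.7688.
Type II error: β = 1 − power = 1 − 0.7688 = 0.2312.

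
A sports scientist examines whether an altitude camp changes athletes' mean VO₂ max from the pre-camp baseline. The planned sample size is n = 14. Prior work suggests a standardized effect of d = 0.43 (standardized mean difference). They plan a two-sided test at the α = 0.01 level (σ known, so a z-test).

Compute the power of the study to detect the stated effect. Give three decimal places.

Noncentrality parameter: δ = d·√n = 0.43 × √14 = 1.6089
Two-sided α = 0.01 → critical value z_{0.005} = 2.576.
Power = Φ(δ − 2.576) + Φ(−δ − 2.576) = Φ(-0.967) + Φ(-4.185) = 0.1668 + 0.0000 = 0.1668.

Power ≈ 0.167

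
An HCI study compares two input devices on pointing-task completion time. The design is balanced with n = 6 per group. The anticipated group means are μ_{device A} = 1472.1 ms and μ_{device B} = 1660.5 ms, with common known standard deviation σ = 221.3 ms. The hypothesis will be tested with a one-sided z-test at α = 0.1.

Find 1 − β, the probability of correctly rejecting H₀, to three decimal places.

Power ≈ 0.577

Standardized effect: d = |μ_{device A} − μ_{device B}| / σ = |1472.1 − 1660.5| / 221.3 = 0.8513
Noncentrality parameter: δ = d·√(n/2) = 0.8513 × √(6/2) = 1.4746
One-sided α = 0.1 → critical value z_{0.1} = 1.282.
Power = Φ(δ − 1.282) = Φ(0.193) = 0.5765.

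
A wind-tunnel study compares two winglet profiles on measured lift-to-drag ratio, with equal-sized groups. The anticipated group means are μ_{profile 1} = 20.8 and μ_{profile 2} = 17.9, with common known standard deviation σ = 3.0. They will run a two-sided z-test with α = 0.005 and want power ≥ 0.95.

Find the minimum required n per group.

n = 43 per group

Standardized effect: d = |μ_{profile 1} − μ_{profile 2}| / σ = |20.8 − 17.9| / 3.0 = 0.9667
For power 0.95 need Φ(δ − z_{0.0025}) = 0.95, so δ = z_{0.0025} + z_{0.05} = 2.807 + 1.645 = 4.452.
(Ignoring the negligible lower-tail rejection probability gives the usual closed-form inversion.)
δ = d·√(n/2) ⇒ n = 2(δ/d)² = 2 × (4.452 / 0.9667)² = 42.42.
Round up to the next whole unit.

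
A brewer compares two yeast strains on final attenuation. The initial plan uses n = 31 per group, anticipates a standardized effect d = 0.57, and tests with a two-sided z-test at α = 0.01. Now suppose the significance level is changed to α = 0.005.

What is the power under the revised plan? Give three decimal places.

Power ≈ 0.287

δ = d·√(n/2) = 0.57 × √(31/2) = 2.2441 (unchanged). New critical value: z_{0.0025} = 2.807.
Revised power = Φ(δ − 2.807) + Φ(−δ − 2.807) = Φ(-0.563) + Φ(-5.051) = 0.2867 + 0.0000 = 0.2867.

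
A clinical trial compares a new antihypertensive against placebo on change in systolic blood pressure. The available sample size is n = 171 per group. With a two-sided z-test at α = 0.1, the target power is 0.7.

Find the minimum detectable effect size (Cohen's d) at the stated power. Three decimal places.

d ≈ 0.235

Required noncentrality: δ = z_{0.05} + z_{0.30} = 1.645 + 0.524 = 2.169.
(The second rejection-region term Φ(−δ − z_{α/2}) is negligible and dropped.)
δ = d·√(n/2) ⇒ d = δ/√(n/2) = 2.169/√(171/2) = 0.2346.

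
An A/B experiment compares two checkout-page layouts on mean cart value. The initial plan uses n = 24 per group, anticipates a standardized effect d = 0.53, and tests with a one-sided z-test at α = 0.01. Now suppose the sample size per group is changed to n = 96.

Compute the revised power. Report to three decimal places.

Power ≈ 0.911

With n = 96 per group: δ = d·√(n/2) = 0.53 × √(96/2) = 3.6719. Critical value z_{0.01} = 2.326.
Revised power = P(Z > 2.326 − δ) = Φ(1.346) = 0.9108.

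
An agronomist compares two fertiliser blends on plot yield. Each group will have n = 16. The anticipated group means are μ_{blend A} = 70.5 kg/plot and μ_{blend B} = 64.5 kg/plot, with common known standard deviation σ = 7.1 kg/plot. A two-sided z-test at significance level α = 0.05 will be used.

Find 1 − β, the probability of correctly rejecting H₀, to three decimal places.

Power ≈ 0.667

Standardized effect: d = |μ_{blend A} − μ_{blend B}| / σ = |70.5 − 64.5| / 7.1 = 0.8451
Noncentrality parameter: δ = d·√(n/2) = 0.8451 × √(16/2) = 2.3902
Critical value for a two-sided test at α = 0.05: z_{α/2} = 1.960.
Power = Φ(δ − 1.960) + Φ(−δ − 1.960) = Φ(0.430) + Φ(-4.350) = 0.6665 + 0.0000 = 0.6665.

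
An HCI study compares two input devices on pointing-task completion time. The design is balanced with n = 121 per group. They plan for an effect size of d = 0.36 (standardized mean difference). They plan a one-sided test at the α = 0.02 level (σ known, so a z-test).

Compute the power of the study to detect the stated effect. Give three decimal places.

Power ≈ 0.772

Noncentrality parameter: δ = d·√(n/2) = 0.36 × √(121/2) = 2.8001
One-sided α = 0.02 → critical value z_{0.02} = 2.054.
Power = P(Z > 2.054 − δ) = Φ(0.746) = 0.7723.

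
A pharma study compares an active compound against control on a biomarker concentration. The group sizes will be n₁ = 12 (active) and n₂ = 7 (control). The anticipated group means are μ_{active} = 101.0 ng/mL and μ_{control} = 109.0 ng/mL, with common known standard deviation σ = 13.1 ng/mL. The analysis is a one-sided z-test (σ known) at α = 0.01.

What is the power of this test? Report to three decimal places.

Standardized effect: d = |μ_{active} − μ_{control}| / σ = |101.0 − 109.0| / 13.1 = 0.6107
Noncentrality parameter: δ = d / √(1/n₁ + 1/n₂) = 0.6107 / √(1/12 + 1/7) = 1.2840
Critical value for a one-sided test at α = 0.01: z_α = 2.326.
Power = Φ(δ − 2.326) = Φ(-1.042) = 0.1486.

Power ≈ 0.149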